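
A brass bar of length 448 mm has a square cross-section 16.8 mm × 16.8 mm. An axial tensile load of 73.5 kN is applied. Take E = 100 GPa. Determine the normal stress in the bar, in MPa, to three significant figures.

A = 282.2 mm².
σ = N/A = 73500/282.2 = 260.4 MPa.

260 MPa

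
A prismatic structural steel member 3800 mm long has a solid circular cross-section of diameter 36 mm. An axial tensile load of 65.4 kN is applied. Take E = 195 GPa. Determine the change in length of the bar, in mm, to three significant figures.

1.25 mm

A = 1018 mm².
δ_mech = NL/(AE) = 65400·3800/(1018·195000) = 1.252 mm.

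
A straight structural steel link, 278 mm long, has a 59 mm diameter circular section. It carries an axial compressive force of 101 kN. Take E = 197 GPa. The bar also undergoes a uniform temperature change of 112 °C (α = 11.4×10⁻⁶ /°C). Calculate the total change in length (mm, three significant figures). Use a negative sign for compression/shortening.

A = 2734 mm².
δ_mech = NL/(AE) = -101000·278/(2734·197000) = -0.05213 mm.
δ_thermal = αLΔT = 11.4e-6·278·112 = 0.355 mm.
δ = δ_mech + δ_thermal = 0.3028 mm.

0.303 mm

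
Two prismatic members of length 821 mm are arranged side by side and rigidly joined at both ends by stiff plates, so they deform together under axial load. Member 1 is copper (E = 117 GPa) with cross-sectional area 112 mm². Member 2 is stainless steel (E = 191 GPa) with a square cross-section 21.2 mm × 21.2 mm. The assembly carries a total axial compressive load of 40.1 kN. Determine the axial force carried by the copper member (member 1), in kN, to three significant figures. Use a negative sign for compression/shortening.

A_2 = 449.4 mm².
Equal strain + equilibrium ⇒ each member carries load in proportion to AE: A₁E₁ = 13100000 N, A₂E₂ = 85840000 N, ΣAE = 98950000 N.
F₁ = P·A₁E₁/ΣAE = -40100·13100000/98950000 = -5311 N.

-5.31 kN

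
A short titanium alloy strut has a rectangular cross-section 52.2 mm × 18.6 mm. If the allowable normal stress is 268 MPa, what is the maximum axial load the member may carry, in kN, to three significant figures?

260 kN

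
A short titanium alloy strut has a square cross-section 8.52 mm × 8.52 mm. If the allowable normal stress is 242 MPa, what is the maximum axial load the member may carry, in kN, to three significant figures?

A = 72.59 mm².
P_max = σ_allow · A = 242 · 72.59 = 17570 N = 17.57 kN.

17.6 kN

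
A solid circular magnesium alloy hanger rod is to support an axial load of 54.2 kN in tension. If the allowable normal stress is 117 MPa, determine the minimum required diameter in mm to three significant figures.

24.3 mm

Required area A ≥ P/σ_allow = 54200/117 = 463.2 mm².
For a solid circular section, d ≥ √(4A/π) = 24.29 mm.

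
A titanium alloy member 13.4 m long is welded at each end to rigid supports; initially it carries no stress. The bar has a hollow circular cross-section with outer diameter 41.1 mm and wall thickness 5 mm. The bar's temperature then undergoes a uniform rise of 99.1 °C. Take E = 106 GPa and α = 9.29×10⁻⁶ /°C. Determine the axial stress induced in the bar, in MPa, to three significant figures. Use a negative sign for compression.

-97.6 MPa

Free thermal expansion αLΔT = 9.29e-6 · 13400 · 99.1 = 12.34 mm.
The walls impose strain ε = −(12.34)/13400 = -9.2064e-04; σ = Eε = 106000 · -9.2064e-04 = -97.59 MPa.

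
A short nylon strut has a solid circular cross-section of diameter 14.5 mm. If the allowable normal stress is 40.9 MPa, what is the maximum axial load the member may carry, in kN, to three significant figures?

6.75 kN

A = 165.1 mm².
P_max = σ_allow · A = 40.9 · 165.1 = 6754 N = 6.754 kN.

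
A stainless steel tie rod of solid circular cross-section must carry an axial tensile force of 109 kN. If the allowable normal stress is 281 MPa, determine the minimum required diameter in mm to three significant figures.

22.2 mm

Required area A ≥ P/σ_allow = 109000/281 = 387.9 mm².
For a solid circular section, d ≥ √(4A/π) = 22.22 mm.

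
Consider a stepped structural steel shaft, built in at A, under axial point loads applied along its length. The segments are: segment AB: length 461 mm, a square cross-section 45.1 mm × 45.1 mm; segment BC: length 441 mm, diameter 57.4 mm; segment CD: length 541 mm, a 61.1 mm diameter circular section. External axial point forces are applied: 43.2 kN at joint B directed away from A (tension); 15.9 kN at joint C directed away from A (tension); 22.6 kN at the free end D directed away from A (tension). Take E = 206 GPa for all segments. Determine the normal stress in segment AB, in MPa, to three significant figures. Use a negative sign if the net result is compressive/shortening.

Internal axial forces (sectioning from the free end, tension +): N_CD = 22.6 kN, N_BC = 38.5 kN, N_AB = 81.7 kN.
A_AB = 2034 mm².
σ_AB = N_AB/A_AB = 81700/2034 = 40.17 MPa.

40.2 MPa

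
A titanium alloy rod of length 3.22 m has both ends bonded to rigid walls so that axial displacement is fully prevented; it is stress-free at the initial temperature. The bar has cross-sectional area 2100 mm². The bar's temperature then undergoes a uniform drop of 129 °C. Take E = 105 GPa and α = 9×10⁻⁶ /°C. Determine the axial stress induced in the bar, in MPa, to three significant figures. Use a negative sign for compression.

122 MPa

Free thermal expansion αLΔT = 9e-6 · 3220 · -129 = -3.738 mm.
The walls impose strain ε = −(-3.738)/3220 = 1.1610e-03; σ = Eε = 105000 · 1.1610e-03 = 121.9 MPa.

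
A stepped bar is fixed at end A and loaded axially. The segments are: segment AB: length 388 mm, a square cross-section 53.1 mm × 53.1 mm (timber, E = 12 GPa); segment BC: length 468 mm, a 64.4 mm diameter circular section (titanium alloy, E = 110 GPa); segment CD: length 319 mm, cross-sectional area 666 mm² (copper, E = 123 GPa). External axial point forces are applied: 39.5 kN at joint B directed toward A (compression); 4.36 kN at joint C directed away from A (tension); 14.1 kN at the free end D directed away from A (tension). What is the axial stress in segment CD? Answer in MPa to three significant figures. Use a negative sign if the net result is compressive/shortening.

21.2 MPa

Internal axial forces (sectioning from the free end, tension +): N_CD = 14.1 kN, N_BC = 18.46 kN, N_AB = -21.04 kN.
σ_CD = N_CD/A_CD = 14100/666 = 21.17 MPa.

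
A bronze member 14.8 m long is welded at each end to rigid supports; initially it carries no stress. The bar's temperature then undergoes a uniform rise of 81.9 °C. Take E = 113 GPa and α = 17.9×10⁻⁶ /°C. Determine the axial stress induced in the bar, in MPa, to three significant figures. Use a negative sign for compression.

-166 MPa

Free thermal expansion αLΔT = 17.9e-6 · 14800 · 81.9 = 21.7 mm.
The walls impose strain ε = −(21.7)/14800 = -1.4660e-03; σ = Eε = 113000 · -1.4660e-03 = -165.7 MPa.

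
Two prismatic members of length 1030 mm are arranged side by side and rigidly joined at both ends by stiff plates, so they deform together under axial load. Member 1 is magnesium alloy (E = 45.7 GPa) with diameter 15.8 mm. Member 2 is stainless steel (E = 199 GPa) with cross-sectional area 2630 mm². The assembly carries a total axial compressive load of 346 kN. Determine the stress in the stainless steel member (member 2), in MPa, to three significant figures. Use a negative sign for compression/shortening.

A_1 = 196.1 mm².
Equal strain + equilibrium ⇒ each member carries load in proportion to AE: A₁E₁ = 8960000 N, A₂E₂ = 523400000 N, ΣAE = 532300000 N.
σ₂ = P·E₂/ΣAE = -346000·199000/532300000 = -129.3 MPa.

-129 MPa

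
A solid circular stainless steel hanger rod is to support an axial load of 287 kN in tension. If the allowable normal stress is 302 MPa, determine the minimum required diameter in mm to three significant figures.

34.8 mm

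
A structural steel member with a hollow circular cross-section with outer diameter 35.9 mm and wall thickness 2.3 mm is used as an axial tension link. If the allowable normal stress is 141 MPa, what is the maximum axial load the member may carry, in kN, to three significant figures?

34.2 kN

A = 242.8 mm².
P_max = σ_allow · A = 141 · 242.8 = 34230 N = 34.23 kN.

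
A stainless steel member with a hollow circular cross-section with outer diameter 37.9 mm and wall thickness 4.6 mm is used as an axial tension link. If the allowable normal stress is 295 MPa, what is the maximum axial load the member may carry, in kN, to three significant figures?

A = 481.2 mm².
P_max = σ_allow · A = 295 · 481.2 = 142000 N = 142 kN.

142 kN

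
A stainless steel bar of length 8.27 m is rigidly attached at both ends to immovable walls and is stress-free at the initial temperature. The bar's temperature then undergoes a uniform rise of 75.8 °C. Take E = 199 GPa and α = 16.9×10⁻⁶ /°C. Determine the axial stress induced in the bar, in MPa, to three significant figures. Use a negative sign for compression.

-255 MPa

Free thermal expansion αLΔT = 16.9e-6 · 8270 · 75.8 = 10.59 mm.
The walls impose strain ε = −(10.59)/8270 = -1.2810e-03; σ = Eε = 199000 · -1.2810e-03 = -254.9 MPa.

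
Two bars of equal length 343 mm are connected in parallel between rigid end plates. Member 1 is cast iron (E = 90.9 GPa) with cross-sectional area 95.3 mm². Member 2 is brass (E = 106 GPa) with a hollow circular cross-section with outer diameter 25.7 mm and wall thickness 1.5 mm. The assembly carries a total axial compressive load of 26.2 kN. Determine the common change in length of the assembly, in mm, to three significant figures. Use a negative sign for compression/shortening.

-0.433 mm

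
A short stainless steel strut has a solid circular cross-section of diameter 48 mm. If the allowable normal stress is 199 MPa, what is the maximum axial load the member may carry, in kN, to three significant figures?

A = 1810 mm².
P_max = σ_allow · A = 199 · 1810 = 360100 N = 360.1 kN.

360 kN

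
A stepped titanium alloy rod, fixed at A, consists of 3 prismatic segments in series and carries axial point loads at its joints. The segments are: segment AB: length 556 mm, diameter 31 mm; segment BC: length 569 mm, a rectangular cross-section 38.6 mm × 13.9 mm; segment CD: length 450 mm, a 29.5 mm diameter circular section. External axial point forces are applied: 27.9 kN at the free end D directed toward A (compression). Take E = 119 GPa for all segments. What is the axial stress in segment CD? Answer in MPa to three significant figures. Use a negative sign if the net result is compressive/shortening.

-40.8 MPa

Internal axial forces (sectioning from the free end, tension +): N_CD = -27.9 kN, N_BC = -27.9 kN, N_AB = -27.9 kN.
A_CD = 683.5 mm².
σ_CD = N_CD/A_CD = -27900/683.5 = -40.82 MPa.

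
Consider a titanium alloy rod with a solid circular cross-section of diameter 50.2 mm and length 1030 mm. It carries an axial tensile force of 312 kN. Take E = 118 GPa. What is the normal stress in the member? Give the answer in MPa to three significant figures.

A = 1979 mm².
σ = N/A = 312000/1979 = 157.6 MPa.

158 MPa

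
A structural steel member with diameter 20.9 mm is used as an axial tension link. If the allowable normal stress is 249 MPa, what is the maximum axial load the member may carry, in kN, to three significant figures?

85.4 kN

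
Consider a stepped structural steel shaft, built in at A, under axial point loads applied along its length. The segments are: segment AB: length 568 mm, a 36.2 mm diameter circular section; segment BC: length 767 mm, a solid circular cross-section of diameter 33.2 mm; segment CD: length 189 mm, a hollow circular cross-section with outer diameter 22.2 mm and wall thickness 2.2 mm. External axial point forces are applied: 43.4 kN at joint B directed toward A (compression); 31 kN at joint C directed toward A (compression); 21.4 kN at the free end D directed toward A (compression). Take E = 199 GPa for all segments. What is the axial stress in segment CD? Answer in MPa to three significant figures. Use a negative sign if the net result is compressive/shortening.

-155 MPa

Internal axial forces (sectioning from the free end, tension +): N_CD = -21.4 kN, N_BC = -52.4 kN, N_AB = -95.8 kN.
A_CD = 138.2 mm².
σ_CD = N_CD/A_CD = -21400/138.2 = -154.8 MPa.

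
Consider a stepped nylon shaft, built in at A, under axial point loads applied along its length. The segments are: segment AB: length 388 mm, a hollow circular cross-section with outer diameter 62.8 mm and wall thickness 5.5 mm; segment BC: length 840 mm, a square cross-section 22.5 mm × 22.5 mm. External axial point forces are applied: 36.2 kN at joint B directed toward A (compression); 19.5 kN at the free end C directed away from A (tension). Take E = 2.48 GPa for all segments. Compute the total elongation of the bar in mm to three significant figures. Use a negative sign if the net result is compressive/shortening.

10.4 mm

Internal axial forces (sectioning from the free end, tension +): N_BC = 19.5 kN, N_AB = -16.7 kN.
A_AB = 990.1 mm².
A_BC = 506.2 mm².
δ_AB = -16700·388/(990.1·2480) = -2.639 mm
δ_BC = 19500·840/(506.2·2480) = 13.05 mm
δ = Σδ_i = 10.41 mm.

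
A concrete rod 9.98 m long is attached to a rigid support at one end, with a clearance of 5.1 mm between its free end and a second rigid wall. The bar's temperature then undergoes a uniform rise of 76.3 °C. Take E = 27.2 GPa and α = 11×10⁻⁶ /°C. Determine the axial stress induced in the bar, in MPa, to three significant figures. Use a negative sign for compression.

-8.93 MPa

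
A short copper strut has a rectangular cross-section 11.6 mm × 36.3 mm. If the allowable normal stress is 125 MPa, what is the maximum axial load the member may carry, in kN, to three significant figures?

52.6 kN

A = 421.1 mm².
P_max = σ_allow · A = 125 · 421.1 = 52630 N = 52.63 kN.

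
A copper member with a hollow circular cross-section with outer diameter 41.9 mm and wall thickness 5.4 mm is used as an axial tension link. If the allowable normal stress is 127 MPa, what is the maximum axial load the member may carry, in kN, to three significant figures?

78.6 kN

A = 619.2 mm².
P_max = σ_allow · A = 127 · 619.2 = 78640 N = 78.64 kN.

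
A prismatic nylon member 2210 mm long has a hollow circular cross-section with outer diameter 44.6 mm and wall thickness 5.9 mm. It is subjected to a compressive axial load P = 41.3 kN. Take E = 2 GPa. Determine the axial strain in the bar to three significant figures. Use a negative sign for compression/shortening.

-0.0288

A = 717.3 mm².
σ = N/A = -57.58 MPa; ε = σ/E = -57.58/2000 = -2.879e-02.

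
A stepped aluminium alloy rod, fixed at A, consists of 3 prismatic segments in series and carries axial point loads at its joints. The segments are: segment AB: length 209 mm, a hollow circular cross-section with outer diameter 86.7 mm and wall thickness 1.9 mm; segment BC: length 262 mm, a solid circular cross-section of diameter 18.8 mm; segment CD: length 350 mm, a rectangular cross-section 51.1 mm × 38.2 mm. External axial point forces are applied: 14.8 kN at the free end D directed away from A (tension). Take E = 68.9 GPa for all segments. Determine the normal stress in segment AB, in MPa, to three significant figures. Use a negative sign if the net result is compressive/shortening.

29.2 MPa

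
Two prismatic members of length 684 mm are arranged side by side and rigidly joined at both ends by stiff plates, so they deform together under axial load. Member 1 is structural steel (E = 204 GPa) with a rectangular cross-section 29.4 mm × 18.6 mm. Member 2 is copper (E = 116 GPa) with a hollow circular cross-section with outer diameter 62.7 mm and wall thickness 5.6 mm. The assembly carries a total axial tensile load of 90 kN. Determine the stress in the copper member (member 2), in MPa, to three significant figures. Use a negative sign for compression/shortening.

45.8 MPa

A_1 = 546.8 mm².
A_2 = 1005 mm².
Equal strain + equilibrium ⇒ each member carries load in proportion to AE: A₁E₁ = 111600000 N, A₂E₂ = 116500000 N, ΣAE = 228100000 N.
σ₂ = P·E₂/ΣAE = 90000·116000/228100000 = 45.77 MPa.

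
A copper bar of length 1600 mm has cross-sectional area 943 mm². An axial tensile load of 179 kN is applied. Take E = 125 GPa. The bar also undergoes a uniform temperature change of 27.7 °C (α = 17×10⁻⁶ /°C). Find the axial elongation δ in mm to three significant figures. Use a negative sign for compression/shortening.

δ_mech = NL/(AE) = 179000·1600/(943·125000) = 2.43 mm.
δ_thermal = αLΔT = 17e-6·1600·27.7 = 0.7534 mm.
δ = δ_mech + δ_thermal = 3.183 mm.

3.18 mm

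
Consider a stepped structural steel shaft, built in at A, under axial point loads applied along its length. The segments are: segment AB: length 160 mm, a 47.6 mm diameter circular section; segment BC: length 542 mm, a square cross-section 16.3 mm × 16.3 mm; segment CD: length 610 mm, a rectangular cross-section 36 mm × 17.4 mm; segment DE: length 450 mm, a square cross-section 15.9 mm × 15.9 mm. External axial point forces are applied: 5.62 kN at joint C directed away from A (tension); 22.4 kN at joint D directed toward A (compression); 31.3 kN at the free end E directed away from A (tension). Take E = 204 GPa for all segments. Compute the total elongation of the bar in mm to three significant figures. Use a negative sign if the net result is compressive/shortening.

0.467 mm

Internal axial forces (sectioning from the free end, tension +): N_DE = 31.3 kN, N_CD = 8.9 kN, N_BC = 14.52 kN, N_AB = 14.52 kN.
A_AB = 1780 mm².
A_BC = 265.7 mm².
A_CD = 626.4 mm².
A_DE = 252.8 mm².
δ_AB = 14520·160/(1780·204000) = 0.0064 mm
δ_BC = 14520·542/(265.7·204000) = 0.1452 mm
δ_CD = 8900·610/(626.4·204000) = 0.04249 mm
δ_DE = 31300·450/(252.8·204000) = 0.2731 mm
δ = Σδ_i = 0.4672 mm.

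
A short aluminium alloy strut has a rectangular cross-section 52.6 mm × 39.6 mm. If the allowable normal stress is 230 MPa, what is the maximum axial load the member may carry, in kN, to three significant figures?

479 kN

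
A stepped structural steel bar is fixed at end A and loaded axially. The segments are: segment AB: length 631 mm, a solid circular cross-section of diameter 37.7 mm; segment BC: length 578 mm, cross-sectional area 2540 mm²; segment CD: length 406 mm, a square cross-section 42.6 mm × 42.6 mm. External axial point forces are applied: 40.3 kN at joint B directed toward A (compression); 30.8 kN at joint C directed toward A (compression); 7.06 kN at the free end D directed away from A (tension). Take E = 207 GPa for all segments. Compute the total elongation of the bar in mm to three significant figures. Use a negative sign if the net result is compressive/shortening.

Internal axial forces (sectioning from the free end, tension +): N_CD = 7.06 kN, N_BC = -23.74 kN, N_AB = -64.04 kN.
A_AB = 1116 mm².
A_CD = 1815 mm².
δ_AB = -64040·631/(1116·207000) = -0.1749 mm
δ_BC = -23740·578/(2540·207000) = -0.0261 mm
δ_CD = 7060·406/(1815·207000) = 0.00763 mm
δ = Σδ_i = -0.1933 mm.

-0.193 mm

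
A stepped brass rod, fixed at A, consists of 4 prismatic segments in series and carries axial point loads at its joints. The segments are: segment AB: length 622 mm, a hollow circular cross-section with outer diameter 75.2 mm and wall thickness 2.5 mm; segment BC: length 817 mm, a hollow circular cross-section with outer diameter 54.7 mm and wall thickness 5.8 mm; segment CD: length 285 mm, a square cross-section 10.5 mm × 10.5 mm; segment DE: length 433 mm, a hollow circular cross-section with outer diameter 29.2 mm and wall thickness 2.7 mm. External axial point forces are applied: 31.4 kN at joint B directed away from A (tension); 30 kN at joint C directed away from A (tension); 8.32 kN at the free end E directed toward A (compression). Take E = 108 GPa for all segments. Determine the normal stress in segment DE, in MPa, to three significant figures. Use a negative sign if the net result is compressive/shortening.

Internal axial forces (sectioning from the free end, tension +): N_DE = -8.32 kN, N_CD = -8.32 kN, N_BC = 21.68 kN, N_AB = 53.08 kN.
A_DE = 224.8 mm².
σ_DE = N_DE/A_DE = -8320/224.8 = -37.01 MPa.

-37.0 MPa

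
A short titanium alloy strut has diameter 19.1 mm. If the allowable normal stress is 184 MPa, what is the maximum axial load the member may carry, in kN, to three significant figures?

A = 286.5 mm².
P_max = σ_allow · A = 184 · 286.5 = 52720 N = 52.72 kN.

52.7 kN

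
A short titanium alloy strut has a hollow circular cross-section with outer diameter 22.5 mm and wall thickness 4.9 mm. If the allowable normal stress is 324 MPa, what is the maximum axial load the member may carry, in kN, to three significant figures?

87.8 kN

A = 270.9 mm².
P_max = σ_allow · A = 324 · 270.9 = 87780 N = 87.78 kN.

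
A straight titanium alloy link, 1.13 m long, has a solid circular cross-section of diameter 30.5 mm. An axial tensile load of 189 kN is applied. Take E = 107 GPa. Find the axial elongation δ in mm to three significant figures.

2.73 mm

A = 730.6 mm².
δ_mech = NL/(AE) = 189000·1130/(730.6·107000) = 2.732 mm.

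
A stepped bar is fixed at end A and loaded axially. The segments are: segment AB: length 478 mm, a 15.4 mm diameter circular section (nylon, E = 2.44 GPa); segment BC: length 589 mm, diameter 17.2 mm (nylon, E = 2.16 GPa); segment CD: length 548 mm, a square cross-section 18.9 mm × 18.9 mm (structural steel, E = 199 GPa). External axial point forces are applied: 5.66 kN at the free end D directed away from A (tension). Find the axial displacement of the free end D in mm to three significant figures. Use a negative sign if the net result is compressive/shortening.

Internal axial forces (sectioning from the free end, tension +): N_CD = 5.66 kN, N_BC = 5.66 kN, N_AB = 5.66 kN.
A_AB = 186.3 mm².
A_BC = 232.4 mm².
A_CD = 357.2 mm².
δ_AB = 5660·478/(186.3·2440) = 5.953 mm
δ_BC = 5660·589/(232.4·2160) = 6.642 mm
δ_CD = 5660·548/(357.2·199000) = 0.04363 mm
δ = Σδ_i = 12.64 mm.

12.6 mm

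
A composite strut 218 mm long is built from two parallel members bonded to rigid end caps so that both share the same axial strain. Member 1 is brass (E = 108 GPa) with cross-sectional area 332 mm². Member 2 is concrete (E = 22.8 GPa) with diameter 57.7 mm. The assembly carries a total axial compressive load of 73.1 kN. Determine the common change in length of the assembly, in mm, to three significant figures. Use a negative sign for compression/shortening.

-0.167 mm

A_2 = 2615 mm².
Equal strain + equilibrium ⇒ each member carries load in proportion to AE: A₁E₁ = 35860000 N, A₂E₂ = 59620000 N, ΣAE = 95470000 N.
δ = PL/ΣAE = -73100·218/95470000 = -0.1669 mm.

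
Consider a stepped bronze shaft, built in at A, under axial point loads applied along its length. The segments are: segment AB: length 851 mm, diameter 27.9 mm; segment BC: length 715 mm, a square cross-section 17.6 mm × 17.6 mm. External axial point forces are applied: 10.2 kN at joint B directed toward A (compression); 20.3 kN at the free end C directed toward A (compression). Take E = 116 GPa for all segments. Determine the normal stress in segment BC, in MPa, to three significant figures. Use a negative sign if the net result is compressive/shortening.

-65.5 MPa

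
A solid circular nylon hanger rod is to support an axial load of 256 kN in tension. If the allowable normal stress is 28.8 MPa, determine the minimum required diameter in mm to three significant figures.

106 mm

Required area A ≥ P/σ_allow = 256000/28.8 = 8889 mm².
For a solid circular section, d ≥ √(4A/π) = 106.4 mm.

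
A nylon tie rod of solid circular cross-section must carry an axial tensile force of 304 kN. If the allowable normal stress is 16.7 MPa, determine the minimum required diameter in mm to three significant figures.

152 mm

Required area A ≥ P/σ_allow = 304000/16.7 = 18200 mm².
For a solid circular section, d ≥ √(4A/π) = 152.2 mm.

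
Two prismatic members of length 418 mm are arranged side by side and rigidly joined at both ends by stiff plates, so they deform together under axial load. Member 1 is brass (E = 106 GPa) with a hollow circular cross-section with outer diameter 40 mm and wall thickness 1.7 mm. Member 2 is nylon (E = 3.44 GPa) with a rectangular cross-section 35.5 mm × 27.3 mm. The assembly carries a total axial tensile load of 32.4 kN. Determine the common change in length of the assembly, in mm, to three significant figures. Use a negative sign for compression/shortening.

A_1 = 204.5 mm².
A_2 = 969.1 mm².
Equal strain + equilibrium ⇒ each member carries load in proportion to AE: A₁E₁ = 21680000 N, A₂E₂ = 3334000 N, ΣAE = 25020000 N.
δ = PL/ΣAE = 32400·418/25020000 = 0.5414 mm.

0.541 mm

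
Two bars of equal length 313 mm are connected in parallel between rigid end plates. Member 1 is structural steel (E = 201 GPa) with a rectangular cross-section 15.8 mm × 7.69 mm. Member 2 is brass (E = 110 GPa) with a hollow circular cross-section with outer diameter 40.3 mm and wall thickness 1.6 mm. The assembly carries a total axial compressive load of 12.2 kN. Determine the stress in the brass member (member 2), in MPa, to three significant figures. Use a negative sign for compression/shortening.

-29.3 MPa

A_1 = 121.5 mm².
A_2 = 194.5 mm².
Equal strain + equilibrium ⇒ each member carries load in proportion to AE: A₁E₁ = 24420000 N, A₂E₂ = 21400000 N, ΣAE = 45820000 N.
σ₂ = P·E₂/ΣAE = -12200·110000/45820000 = -29.29 MPa.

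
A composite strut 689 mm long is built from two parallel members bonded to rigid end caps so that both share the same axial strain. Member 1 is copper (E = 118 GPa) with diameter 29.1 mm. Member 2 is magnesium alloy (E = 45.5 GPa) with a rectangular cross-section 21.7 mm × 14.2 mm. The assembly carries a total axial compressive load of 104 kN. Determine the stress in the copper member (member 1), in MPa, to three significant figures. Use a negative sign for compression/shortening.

A_1 = 665.1 mm².
A_2 = 308.1 mm².
Equal strain + equilibrium ⇒ each member carries load in proportion to AE: A₁E₁ = 78480000 N, A₂E₂ = 14020000 N, ΣAE = 92500000 N.
σ₁ = P·E₁/ΣAE = -104000·118000/92500000 = -132.7 MPa.

-133 MPa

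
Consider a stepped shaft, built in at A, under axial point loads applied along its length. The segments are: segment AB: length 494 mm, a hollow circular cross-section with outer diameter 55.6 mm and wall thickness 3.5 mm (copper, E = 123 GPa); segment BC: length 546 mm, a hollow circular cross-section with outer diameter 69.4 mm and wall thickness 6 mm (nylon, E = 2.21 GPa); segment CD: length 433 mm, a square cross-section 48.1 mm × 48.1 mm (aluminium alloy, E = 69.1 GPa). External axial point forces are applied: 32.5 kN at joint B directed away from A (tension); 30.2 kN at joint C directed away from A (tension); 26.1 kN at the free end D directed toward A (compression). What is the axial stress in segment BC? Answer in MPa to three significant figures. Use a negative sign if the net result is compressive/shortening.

3.43 MPa

Internal axial forces (sectioning from the free end, tension +): N_CD = -26.1 kN, N_BC = 4.1 kN, N_AB = 36.6 kN.
A_BC = 1195 mm².
σ_BC = N_BC/A_BC = 4100/1195 = 3.431 MPa.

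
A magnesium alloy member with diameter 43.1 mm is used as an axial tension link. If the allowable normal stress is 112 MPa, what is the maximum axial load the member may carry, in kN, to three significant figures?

A = 1459 mm².
P_max = σ_allow · A = 112 · 1459 = 163400 N = 163.4 kN.

163 kN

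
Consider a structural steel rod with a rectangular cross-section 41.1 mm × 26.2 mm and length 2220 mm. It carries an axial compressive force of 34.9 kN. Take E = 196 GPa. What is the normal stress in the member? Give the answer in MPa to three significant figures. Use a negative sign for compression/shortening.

A = 1077 mm².
σ = N/A = -34900/1077 = -32.41 MPa.

-32.4 MPa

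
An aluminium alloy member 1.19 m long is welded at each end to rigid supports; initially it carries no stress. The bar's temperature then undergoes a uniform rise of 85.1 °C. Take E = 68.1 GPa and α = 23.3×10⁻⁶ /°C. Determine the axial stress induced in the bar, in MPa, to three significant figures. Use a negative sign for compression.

-135 MPa

Free thermal expansion αLΔT = 23.3e-6 · 1190 · 85.1 = 2.36 mm.
The walls impose strain ε = −(2.36)/1190 = -1.9828e-03; σ = Eε = 68100 · -1.9828e-03 = -135 MPa.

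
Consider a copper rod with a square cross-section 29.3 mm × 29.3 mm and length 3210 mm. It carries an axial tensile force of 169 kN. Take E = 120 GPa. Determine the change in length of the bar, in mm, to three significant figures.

A = 858.5 mm².
δ_mech = NL/(AE) = 169000·3210/(858.5·120000) = 5.266 mm.

5.27 mm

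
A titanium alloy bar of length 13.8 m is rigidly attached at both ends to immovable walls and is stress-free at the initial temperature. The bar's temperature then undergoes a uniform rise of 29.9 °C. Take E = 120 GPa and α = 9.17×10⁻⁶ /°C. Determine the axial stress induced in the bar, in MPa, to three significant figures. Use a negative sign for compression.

-32.9 MPa

Free thermal expansion αLΔT = 9.17e-6 · 13800 · 29.9 = 3.784 mm.
The walls impose strain ε = −(3.784)/13800 = -2.7418e-04; σ = Eε = 120000 · -2.7418e-04 = -32.9 MPa.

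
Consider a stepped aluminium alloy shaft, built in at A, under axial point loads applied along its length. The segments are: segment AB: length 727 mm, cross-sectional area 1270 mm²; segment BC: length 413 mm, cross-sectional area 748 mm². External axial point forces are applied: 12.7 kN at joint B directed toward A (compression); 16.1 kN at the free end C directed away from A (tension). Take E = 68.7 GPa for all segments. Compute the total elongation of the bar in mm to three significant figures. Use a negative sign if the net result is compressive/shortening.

Internal axial forces (sectioning from the free end, tension +): N_BC = 16.1 kN, N_AB = 3.4 kN.
δ_AB = 3400·727/(1270·68700) = 0.02833 mm
δ_BC = 16100·413/(748·68700) = 0.1294 mm
δ = Σδ_i = 0.1577 mm.

0.158 mm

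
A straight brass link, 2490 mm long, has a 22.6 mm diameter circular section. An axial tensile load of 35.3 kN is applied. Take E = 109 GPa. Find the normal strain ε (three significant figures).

A = 401.1 mm².
σ = N/A = 88 MPa; ε = σ/E = 88/109000 = 8.073e-04.

8.07e-04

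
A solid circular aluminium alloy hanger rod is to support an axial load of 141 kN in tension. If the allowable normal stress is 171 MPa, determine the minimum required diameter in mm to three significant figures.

32.4 mm

Required area A ≥ P/σ_allow = 141000/171 = 824.6 mm².
For a solid circular section, d ≥ √(4A/π) = 32.4 mm.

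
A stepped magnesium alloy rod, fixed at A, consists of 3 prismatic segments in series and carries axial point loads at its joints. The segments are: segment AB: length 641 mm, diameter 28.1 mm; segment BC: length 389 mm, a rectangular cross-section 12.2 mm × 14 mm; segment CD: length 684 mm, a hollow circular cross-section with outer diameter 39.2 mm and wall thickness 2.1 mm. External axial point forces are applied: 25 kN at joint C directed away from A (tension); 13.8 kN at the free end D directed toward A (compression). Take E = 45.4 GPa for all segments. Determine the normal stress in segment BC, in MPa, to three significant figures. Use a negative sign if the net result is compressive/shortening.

Internal axial forces (sectioning from the free end, tension +): N_CD = -13.8 kN, N_BC = 11.2 kN, N_AB = 11.2 kN.
A_BC = 170.8 mm².
σ_BC = N_BC/A_BC = 11200/170.8 = 65.57 MPa.

65.6 MPa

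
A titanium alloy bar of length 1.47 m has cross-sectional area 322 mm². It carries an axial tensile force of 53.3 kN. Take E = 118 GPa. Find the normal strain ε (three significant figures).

0.00140

σ = N/A = 165.5 MPa; ε = σ/E = 165.5/118000 = 1.403e-03.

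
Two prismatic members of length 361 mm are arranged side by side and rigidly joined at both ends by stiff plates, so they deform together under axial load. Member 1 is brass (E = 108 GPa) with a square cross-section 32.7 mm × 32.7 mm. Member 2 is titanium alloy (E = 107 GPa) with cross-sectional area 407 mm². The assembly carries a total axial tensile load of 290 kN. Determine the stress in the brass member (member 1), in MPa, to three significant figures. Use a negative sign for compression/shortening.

197 MPa

A_1 = 1069 mm².
Equal strain + equilibrium ⇒ each member carries load in proportion to AE: A₁E₁ = 115500000 N, A₂E₂ = 43550000 N, ΣAE = 159000000 N.
σ₁ = P·E₁/ΣAE = 290000·108000/159000000 = 196.9 MPa.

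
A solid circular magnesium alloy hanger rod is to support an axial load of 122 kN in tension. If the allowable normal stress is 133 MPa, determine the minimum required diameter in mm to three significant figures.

34.2 mm

Required area A ≥ P/σ_allow = 122000/133 = 917.3 mm².
For a solid circular section, d ≥ √(4A/π) = 34.18 mm.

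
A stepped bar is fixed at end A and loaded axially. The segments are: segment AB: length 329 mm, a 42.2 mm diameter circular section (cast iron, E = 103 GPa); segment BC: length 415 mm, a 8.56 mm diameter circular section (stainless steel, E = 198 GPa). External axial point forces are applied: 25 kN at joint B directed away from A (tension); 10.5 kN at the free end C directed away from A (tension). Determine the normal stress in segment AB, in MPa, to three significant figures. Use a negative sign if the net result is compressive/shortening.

25.4 MPa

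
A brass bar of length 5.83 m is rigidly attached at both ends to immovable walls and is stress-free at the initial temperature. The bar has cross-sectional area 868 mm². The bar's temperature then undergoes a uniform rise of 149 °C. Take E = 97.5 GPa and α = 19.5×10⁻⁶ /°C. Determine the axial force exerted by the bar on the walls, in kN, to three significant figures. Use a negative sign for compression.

Free thermal expansion αLΔT = 19.5e-6 · 5830 · 149 = 16.94 mm.
The walls impose strain ε = −(16.94)/5830 = -2.9055e-03; σ = Eε = 97500 · -2.9055e-03 = -283.3 MPa.
Wall reaction R = σ·A = -283.3·868 = -245900 N = -245.9 kN.

-246 kN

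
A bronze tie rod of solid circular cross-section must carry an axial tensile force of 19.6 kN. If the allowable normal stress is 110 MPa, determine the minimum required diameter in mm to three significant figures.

15.1 mm

Required area A ≥ P/σ_allow = 19600/110 = 178.2 mm².
For a solid circular section, d ≥ √(4A/π) = 15.06 mm.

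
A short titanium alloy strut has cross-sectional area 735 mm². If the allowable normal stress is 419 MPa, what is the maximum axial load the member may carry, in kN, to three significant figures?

P_max = σ_allow · A = 419 · 735 = 308000 N = 308 kN.

308 kN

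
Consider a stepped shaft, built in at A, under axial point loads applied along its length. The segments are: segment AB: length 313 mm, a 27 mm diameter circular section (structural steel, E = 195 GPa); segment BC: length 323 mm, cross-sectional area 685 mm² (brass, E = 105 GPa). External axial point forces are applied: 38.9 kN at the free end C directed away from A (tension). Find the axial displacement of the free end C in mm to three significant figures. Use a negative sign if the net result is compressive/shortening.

0.284 mm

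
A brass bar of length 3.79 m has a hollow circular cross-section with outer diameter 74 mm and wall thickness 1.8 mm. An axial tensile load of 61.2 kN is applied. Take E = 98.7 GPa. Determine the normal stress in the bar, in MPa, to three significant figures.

A = 408.3 mm².
σ = N/A = 61200/408.3 = 149.9 MPa.

150 MPa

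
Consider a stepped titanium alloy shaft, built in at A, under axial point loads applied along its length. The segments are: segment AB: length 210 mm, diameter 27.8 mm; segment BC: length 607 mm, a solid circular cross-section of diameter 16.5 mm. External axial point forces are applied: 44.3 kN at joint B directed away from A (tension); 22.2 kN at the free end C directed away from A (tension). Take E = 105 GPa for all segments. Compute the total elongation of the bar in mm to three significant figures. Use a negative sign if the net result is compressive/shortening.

Internal axial forces (sectioning from the free end, tension +): N_BC = 22.2 kN, N_AB = 66.5 kN.
A_AB = 607 mm².
A_BC = 213.8 mm².
δ_AB = 66500·210/(607·105000) = 0.2191 mm
δ_BC = 22200·607/(213.8·105000) = 0.6002 mm
δ = Σδ_i = 0.8193 mm.

0.819 mm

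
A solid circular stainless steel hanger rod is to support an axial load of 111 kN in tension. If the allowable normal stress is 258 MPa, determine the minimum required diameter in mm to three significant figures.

23.4 mm

Required area A ≥ P/σ_allow = 111000/258 = 430.2 mm².
For a solid circular section, d ≥ √(4A/π) = 23.4 mm.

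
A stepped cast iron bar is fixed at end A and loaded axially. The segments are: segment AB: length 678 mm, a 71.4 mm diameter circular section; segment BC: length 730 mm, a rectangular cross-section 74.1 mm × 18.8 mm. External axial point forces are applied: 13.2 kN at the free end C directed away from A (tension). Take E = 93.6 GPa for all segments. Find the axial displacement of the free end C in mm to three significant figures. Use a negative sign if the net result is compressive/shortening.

Internal axial forces (sectioning from the free end, tension +): N_BC = 13.2 kN, N_AB = 13.2 kN.
A_AB = 4004 mm².
A_BC = 1393 mm².
δ_AB = 13200·678/(4004·93600) = 0.02388 mm
δ_BC = 13200·730/(1393·93600) = 0.0739 mm
δ = Σδ_i = 0.09778 mm.

0.0978 mm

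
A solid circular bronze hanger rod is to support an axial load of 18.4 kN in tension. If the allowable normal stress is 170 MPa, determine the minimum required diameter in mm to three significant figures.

Required area A ≥ P/σ_allow = 18400/170 = 108.2 mm².
For a solid circular section, d ≥ √(4A/π) = 11.74 mm.

11.7 mm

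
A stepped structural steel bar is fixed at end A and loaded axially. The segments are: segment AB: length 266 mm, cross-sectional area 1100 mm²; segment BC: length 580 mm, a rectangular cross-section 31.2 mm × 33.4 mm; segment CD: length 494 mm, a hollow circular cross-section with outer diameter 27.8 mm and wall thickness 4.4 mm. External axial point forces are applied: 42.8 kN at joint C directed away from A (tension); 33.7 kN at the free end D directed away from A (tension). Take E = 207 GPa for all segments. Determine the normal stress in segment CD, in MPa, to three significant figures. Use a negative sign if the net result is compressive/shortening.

104 MPa

Internal axial forces (sectioning from the free end, tension +): N_CD = 33.7 kN, N_BC = 76.5 kN, N_AB = 76.5 kN.
A_CD = 323.5 mm².
σ_CD = N_CD/A_CD = 33700/323.5 = 104.2 MPa.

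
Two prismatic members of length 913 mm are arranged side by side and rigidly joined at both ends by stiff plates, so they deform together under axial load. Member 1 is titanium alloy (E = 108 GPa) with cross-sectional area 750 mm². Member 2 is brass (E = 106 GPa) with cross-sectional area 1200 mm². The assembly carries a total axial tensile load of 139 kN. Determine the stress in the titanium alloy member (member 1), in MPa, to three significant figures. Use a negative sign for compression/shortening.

72.1 MPa

Equal strain + equilibrium ⇒ each member carries load in proportion to AE: A₁E₁ = 81000000 N, A₂E₂ = 127200000 N, ΣAE = 208200000 N.
σ₁ = P·E₁/ΣAE = 139000·108000/208200000 = 72.1 MPa.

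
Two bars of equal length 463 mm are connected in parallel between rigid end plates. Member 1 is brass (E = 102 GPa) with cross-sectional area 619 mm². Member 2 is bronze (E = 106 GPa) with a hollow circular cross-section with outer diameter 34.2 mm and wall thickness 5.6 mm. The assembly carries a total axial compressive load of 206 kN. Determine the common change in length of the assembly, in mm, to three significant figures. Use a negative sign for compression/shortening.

-0.819 mm

A_2 = 503.2 mm².
Equal strain + equilibrium ⇒ each member carries load in proportion to AE: A₁E₁ = 63140000 N, A₂E₂ = 53330000 N, ΣAE = 116500000 N.
δ = PL/ΣAE = -206000·463/116500000 = -0.8189 mm.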